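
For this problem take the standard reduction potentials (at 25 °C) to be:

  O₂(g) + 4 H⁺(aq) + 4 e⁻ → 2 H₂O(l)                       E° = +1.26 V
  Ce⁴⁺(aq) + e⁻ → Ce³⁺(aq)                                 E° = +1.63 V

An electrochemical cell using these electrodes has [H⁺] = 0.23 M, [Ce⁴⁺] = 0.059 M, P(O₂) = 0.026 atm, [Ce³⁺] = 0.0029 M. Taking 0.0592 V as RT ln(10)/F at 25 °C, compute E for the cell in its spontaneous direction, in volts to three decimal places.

+0.509 V

Ce⁴⁺/Ce³⁺ is the cathode (higher E°), O₂/H₂O the anode: E°cell = +1.63 − (+1.26) = +0.37 V, n = 4.
Overall: 4 Ce⁴⁺(aq) + 2 H₂O(l) → 4 Ce³⁺(aq) + O₂(g) + 4 H⁺(aq)
Q = [Ce³⁺]^4·P(O₂)·[H⁺]^4 / ([Ce⁴⁺]^4); log Q = -9.372.
E = E° − (0.0592/n) log Q = +0.37 − (0.0592/4)(-9.372) = +0.509 V.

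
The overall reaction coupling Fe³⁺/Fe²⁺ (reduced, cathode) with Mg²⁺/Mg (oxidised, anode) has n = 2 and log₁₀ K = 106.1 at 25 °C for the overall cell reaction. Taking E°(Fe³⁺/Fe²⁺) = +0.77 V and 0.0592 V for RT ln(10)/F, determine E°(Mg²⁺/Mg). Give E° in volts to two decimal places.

E°cell = (0.0592/n)·log K = (0.0592/2)(106.1) = +3.141 V.
Since Fe³⁺/Fe²⁺ is the cathode and Mg²⁺/Mg the anode, E°cell = E°(Fe³⁺/Fe²⁺) − E°(Mg²⁺/Mg).
So E°(Mg²⁺/Mg) = E°(Fe³⁺/Fe²⁺) − E°cell = (+0.77) − (+3.141) = -2.37 V.

-2.37 V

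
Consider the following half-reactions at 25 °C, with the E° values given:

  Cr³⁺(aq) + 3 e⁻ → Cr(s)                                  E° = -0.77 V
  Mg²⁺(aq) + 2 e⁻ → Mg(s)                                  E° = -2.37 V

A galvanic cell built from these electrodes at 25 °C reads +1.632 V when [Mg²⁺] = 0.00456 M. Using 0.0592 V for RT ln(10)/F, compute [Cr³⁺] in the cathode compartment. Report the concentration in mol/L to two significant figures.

0.013 M

Cr³⁺/Cr is the cathode, Mg²⁺/Mg the anode: E°cell = +1.60 V, n = 6.
Overall reaction: 2 Cr³⁺(aq) + 3 Mg(s) → 2 Cr(s) + 3 Mg²⁺(aq); Q = [Mg²⁺]^3/[Cr³⁺]^2.
From E = E° − (0.0592/n) log Q: log Q = (E° − E)·n/0.0592 = (+1.60 − (+1.632))·6/0.0592 = -3.2432.
So 2·log[Cr³⁺] = 3·log(0.00456) − log Q = -7.0231 − (-3.2432) = -3.7799; log[Cr³⁺] = -3.7799 / 2 = -1.8900; [Cr³⁺] = 10^(-1.8900) ≈ 0.013 M.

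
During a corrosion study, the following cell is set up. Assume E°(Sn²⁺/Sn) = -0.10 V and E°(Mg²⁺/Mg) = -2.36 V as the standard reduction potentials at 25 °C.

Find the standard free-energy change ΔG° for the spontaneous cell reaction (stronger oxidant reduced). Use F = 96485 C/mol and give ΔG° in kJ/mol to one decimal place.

-436.1 kJ/mol

Sn²⁺/Sn (E° = -0.10 V) is the cathode; Mg²⁺/Mg (E° = -2.36 V) is the anode, so E°cell = +2.26 V.
Balancing electrons gives n = 2 (lcm of 2 and 2).
ΔG° = −nFE° = −(2)(96485)(+2.26) = -436,112 J = -436.1 kJ/mol.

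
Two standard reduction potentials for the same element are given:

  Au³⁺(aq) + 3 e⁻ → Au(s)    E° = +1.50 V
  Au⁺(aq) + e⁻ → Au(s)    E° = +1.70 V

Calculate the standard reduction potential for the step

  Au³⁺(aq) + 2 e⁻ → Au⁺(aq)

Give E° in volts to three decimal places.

+1.400 V

Sequential free energies add, so n₃E°₃ = n₁E°₁ + n₂E°₂.
With n₃ = 3, and the known step contributing 1×(+1.70) V, the unknown satisfies 2·E° = 3×(+1.50) − 1×(+1.70) = +2.800.
E° = +2.800 / 2 = +1.400 V.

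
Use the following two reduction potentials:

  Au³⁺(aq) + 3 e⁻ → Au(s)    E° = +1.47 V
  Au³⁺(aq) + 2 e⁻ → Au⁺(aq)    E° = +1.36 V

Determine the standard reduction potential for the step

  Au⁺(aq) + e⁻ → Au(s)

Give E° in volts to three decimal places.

+1.690 V

Sequential free energies add, so n₃E°₃ = n₁E°₁ + n₂E°₂.
With n₃ = 3, and the known step contributing 2×(+1.36) V, the unknown satisfies 1·E° = 3×(+1.47) − 2×(+1.36) = +1.690.
E° = +1.690 / 1 = +1.690 V.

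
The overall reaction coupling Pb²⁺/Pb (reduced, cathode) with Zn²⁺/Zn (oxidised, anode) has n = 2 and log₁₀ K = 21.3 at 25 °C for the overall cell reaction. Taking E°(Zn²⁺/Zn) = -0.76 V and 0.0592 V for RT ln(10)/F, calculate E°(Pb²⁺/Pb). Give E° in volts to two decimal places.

-0.13 V

E°cell = (0.0592/n)·log K = (0.0592/2)(21.3) = +0.630 V.
Since Pb²⁺/Pb is the cathode and Zn²⁺/Zn the anode, E°cell = E°(Pb²⁺/Pb) − E°(Zn²⁺/Zn).
So E°(Pb²⁺/Pb) = E°cell + E°(Zn²⁺/Zn) = +0.630 + (-0.76) = -0.13 V.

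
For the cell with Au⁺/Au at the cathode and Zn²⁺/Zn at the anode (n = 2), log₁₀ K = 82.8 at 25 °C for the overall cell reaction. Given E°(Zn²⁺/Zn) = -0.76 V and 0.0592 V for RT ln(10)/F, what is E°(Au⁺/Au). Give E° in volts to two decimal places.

E°cell = (0.0592/n)·log K = (0.0592/2)(82.8) = +2.451 V.
Since Au⁺/Au is the cathode and Zn²⁺/Zn the anode, E°cell = E°(Au⁺/Au) − E°(Zn²⁺/Zn).
So E°(Au⁺/Au) = E°cell + E°(Zn²⁺/Zn) = +2.451 + (-0.76) = +1.69 V.

+1.69 V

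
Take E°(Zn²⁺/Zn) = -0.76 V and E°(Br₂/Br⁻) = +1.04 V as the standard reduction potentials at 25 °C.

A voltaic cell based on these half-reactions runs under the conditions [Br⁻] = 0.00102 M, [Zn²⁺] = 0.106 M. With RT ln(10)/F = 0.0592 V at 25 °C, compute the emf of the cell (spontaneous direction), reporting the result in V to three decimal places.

Br₂/Br⁻ is the cathode (higher E°), Zn²⁺/Zn the anode: E°cell = +1.04 − (-0.76) = +1.80 V, n = 2.
Overall: Br₂(l) + Zn(s) → 2 Br⁻(aq) + Zn²⁺(aq)
Q = [Br⁻]^2·[Zn²⁺]; log Q = -6.957.
E = E° − (0.0592/n) log Q = +1.80 − (0.0592/2)(-6.957) = +2.006 V.

+2.006 V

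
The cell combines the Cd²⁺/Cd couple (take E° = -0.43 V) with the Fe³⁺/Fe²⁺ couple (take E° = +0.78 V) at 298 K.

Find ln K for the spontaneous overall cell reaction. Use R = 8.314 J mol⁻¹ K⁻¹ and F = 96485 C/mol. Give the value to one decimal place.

94.2

Cathode: Fe³⁺/Fe²⁺; anode: Cd²⁺/Cd. E°cell = (+0.78) − (-0.43) = +1.21 V, with n = 2.
ΔG° = −nFE° = −RT ln K, so ln K = nFE°/(RT) = (2)(96485)(+1.21) / ((8.314)(298)) = 94.243.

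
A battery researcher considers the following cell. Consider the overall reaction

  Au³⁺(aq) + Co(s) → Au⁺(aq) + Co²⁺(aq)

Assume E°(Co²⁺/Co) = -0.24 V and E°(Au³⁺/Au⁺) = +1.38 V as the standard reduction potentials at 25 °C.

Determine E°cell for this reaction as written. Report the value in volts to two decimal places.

+1.62 V

The Au³⁺/Au⁺ couple has the higher reduction potential, so it is the cathode; Co²⁺/Co is oxidised at the anode.
E°cell = E°(cathode) − E°(anode) = (+1.38) − (-0.24) = +1.62 V.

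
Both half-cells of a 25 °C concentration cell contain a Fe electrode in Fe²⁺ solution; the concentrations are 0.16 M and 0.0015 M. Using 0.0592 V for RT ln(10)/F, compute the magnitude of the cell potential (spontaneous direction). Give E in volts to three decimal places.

+0.060 V

For a concentration cell E°cell = 0. The 0.16 M side is the cathode (reduction is favoured where [Fe²⁺] is higher).
With n = 2, E = −(0.0592/2) log([Fe²⁺]ₐₙ/[Fe²⁺]꜀ₐₜ) = −(0.0592/2) log(0.0015/0.16) = −(0.0592/2)(-2.028) = +0.060 V.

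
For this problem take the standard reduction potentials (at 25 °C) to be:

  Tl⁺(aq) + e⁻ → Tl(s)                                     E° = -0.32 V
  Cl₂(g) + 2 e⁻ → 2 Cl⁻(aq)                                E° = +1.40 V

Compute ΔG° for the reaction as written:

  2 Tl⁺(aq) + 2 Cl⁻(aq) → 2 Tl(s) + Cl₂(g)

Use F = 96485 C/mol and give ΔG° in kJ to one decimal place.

+331.9 kJ

As written, Tl⁺/Tl is reduced (cathode) and Cl₂/Cl⁻ is oxidised (anode), so E°cell = (-0.32) − (+1.40) = -1.72 V.
Balancing electrons gives n = 2.
ΔG° = −nFE° = −(2)(96485)(-1.72) = 331,908 J = +331.9 kJ.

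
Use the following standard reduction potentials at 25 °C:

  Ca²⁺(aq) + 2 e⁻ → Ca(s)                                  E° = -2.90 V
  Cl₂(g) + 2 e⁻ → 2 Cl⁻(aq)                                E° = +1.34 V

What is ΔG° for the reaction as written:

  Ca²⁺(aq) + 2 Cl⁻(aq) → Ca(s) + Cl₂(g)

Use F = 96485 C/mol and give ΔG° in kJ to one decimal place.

As written, Ca²⁺/Ca is reduced (cathode) and Cl₂/Cl⁻ is oxidised (anode), so E°cell = (-2.90) − (+1.34) = -4.24 V.
Balancing electrons gives n = 2.
ΔG° = −nFE° = −(2)(96485)(-4.24) = 818,193 J = +818.2 kJ.

+818.2 kJ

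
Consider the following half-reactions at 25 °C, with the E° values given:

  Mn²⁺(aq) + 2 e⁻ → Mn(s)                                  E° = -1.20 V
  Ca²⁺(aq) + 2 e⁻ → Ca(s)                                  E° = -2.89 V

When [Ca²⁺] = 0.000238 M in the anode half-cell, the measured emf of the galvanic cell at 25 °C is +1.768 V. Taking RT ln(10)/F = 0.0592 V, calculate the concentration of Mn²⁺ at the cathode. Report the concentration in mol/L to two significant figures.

0.10 M

Mn²⁺/Mn is the cathode, Ca²⁺/Ca the anode: E°cell = +1.69 V, n = 2.
Overall reaction: Mn²⁺(aq) + Ca(s) → Mn(s) + Ca²⁺(aq); Q = [Ca²⁺]^1/[Mn²⁺]^1.
From E = E° − (0.0592/n) log Q: log Q = (E° − E)·n/0.0592 = (+1.69 − (+1.768))·2/0.0592 = -2.6351.
So 1·log[Mn²⁺] = 1·log(0.000238) − log Q = -3.6234 − (-2.6351) = -0.9883; [Mn²⁺] = 10^(-0.9883) ≈ 0.10 M.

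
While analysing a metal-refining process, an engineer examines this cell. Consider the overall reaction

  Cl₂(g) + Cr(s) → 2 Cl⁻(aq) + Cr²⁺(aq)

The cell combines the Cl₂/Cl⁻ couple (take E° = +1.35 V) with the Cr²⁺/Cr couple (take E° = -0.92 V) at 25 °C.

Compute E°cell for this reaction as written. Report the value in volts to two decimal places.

+2.27 V

The Cl₂/Cl⁻ couple has the higher reduction potential, so it is the cathode; Cr²⁺/Cr is oxidised at the anode.
E°cell = E°(cathode) − E°(anode) = (+1.35) − (-0.92) = +2.27 V.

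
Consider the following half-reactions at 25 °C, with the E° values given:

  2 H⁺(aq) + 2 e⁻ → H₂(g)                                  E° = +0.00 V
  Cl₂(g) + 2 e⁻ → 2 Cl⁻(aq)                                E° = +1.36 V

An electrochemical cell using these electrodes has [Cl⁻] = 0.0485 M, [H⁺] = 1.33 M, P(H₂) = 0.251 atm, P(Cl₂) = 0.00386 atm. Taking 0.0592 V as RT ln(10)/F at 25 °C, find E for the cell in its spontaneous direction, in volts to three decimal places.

Cl₂/Cl⁻ is the cathode (higher E°), H⁺/H₂ the anode: E°cell = +1.36 − (+0.00) = +1.36 V, n = 2.
Overall: Cl₂(g) + H₂(g) → 2 Cl⁻(aq) + 2 H⁺(aq)
Q = [Cl⁻]^2·[H⁺]^2 / (P(Cl₂)·P(H₂)); log Q = 0.633.
E = E° − (0.0592/n) log Q = +1.36 − (0.0592/2)(0.633) = +1.341 V.

+1.341 V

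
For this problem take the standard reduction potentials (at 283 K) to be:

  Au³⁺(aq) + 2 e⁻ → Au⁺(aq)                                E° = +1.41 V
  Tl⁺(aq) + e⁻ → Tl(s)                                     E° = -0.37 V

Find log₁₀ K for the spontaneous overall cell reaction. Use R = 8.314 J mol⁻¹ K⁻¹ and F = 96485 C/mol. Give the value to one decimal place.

63.4

Cathode: Au³⁺/Au⁺; anode: Tl⁺/Tl. E°cell = (+1.41) − (-0.37) = +1.78 V, with n = 2.
ΔG° = −nFE° = −RT ln K, so ln K = nFE°/(RT) = (2)(96485)(+1.78) / ((8.314)(283)) = 145.987.
log₁₀ K = 145.987 / ln 10 = 63.4.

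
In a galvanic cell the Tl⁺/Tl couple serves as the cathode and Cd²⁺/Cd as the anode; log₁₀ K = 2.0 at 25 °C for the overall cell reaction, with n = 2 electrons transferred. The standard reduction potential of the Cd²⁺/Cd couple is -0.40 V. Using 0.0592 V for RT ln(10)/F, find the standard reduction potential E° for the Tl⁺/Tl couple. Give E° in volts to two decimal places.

E°cell = (0.0592/n)·log K = (0.0592/2)(2.0) = +0.059 V.
Since Tl⁺/Tl is the cathode and Cd²⁺/Cd the anode, E°cell = E°(Tl⁺/Tl) − E°(Cd²⁺/Cd).
So E°(Tl⁺/Tl) = E°cell + E°(Cd²⁺/Cd) = +0.059 + (-0.40) = -0.34 V.

-0.34 V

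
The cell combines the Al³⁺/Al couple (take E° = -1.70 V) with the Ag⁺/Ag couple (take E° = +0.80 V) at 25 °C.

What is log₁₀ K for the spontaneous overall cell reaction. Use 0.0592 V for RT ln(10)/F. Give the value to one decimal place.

Cathode: Ag⁺/Ag; anode: Al³⁺/Al. E°cell = +2.50 V, n = 3.
log K = nE°cell / 0.0592 = (3)(+2.50) / 0.0592 = 126.7.

126.7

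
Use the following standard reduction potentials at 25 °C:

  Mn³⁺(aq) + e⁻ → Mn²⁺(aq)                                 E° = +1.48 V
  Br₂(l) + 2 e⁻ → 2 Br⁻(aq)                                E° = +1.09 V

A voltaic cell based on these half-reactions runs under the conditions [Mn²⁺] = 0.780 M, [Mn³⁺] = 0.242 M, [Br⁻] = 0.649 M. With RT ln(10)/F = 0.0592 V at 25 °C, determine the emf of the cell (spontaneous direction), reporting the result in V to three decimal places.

Mn³⁺/Mn²⁺ is the cathode (higher E°), Br₂/Br⁻ the anode: E°cell = +1.48 − (+1.09) = +0.39 V, n = 2.
Overall: 2 Mn³⁺(aq) + 2 Br⁻(aq) → 2 Mn²⁺(aq) + Br₂(l)
Q = [Mn²⁺]^2 / ([Mn³⁺]^2·[Br⁻]^2); log Q = 1.392.
E = E° − (0.0592/n) log Q = +0.39 − (0.0592/2)(1.392) = +0.349 V.

+0.349 V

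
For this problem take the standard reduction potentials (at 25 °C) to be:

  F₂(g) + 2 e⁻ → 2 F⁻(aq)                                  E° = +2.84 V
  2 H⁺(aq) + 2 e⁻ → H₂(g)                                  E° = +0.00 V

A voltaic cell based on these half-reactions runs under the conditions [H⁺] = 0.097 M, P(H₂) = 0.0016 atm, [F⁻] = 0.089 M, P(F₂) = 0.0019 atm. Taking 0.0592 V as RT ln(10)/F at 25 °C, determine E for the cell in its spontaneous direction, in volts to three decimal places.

F₂/F⁻ is the cathode (higher E°), H⁺/H₂ the anode: E°cell = +2.84 − (+0.00) = +2.84 V, n = 2.
Overall: F₂(g) + H₂(g) → 2 F⁻(aq) + 2 H⁺(aq)
Q = [F⁻]^2·[H⁺]^2 / (P(F₂)·P(H₂)); log Q = 1.389.
E = E° − (0.0592/n) log Q = +2.84 − (0.0592/2)(1.389) = +2.799 V.

+2.799 V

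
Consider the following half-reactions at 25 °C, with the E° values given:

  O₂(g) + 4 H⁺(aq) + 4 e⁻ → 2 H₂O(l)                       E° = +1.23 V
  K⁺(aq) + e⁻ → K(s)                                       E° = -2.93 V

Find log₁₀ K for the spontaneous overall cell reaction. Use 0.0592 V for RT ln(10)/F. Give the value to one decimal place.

Cathode: O₂/H₂O; anode: K⁺/K. E°cell = +4.16 V, n = 4.
log K = nE°cell / 0.0592 = (4)(+4.16) / 0.0592 = 281.1.

281.1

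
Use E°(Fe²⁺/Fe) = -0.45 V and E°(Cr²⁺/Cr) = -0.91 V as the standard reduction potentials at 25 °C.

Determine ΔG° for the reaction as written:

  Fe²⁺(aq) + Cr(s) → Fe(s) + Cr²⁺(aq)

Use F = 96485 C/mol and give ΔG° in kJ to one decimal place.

As written, Fe²⁺/Fe is reduced (cathode) and Cr²⁺/Cr is oxidised (anode), so E°cell = (-0.45) − (-0.91) = +0.46 V.
Balancing electrons gives n = 2.
ΔG° = −nFE° = −(2)(96485)(+0.46) = -88,766 J = -88.8 kJ.

-88.8 kJ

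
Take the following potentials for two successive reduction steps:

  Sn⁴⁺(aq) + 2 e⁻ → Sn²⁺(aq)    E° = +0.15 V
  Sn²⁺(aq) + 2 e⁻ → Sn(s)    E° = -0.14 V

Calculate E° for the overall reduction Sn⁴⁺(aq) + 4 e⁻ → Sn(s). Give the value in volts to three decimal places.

Since ΔG° = −nFE° is additive over sequential reductions, n₃E°₃ = n₁E°₁ + n₂E°₂.
E°₃ = (2×+0.15 + 2×-0.14) / 4 = (+0.020) / 4 = +0.005 V.

+0.005 V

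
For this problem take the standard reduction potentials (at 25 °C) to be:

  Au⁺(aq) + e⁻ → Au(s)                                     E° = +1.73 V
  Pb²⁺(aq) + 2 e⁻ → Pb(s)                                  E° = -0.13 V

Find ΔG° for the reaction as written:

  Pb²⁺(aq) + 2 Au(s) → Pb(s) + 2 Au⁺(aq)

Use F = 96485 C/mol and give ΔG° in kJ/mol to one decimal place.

+358.9 kJ/mol

As written, Pb²⁺/Pb is reduced (cathode) and Au⁺/Au is oxidised (anode), so E°cell = (-0.13) − (+1.73) = -1.86 V.
Balancing electrons gives n = 2.
ΔG° = −nFE° = −(2)(96485)(-1.86) = 358,924 J = +358.9 kJ/mol.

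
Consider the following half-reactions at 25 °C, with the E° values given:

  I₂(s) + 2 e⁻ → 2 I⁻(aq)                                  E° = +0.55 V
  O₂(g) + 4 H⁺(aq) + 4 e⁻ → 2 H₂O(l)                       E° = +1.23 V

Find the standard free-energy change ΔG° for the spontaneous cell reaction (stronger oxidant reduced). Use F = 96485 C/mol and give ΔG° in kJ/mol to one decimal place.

O₂/H₂O (E° = +1.23 V) is the cathode; I₂/I⁻ (E° = +0.55 V) is the anode, so E°cell = +0.68 V.
Balancing electrons gives n = 4 (lcm of 4 and 2).
ΔG° = −nFE° = −(4)(96485)(+0.68) = -262,439 J = -262.4 kJ/mol.

-262.4 kJ/mol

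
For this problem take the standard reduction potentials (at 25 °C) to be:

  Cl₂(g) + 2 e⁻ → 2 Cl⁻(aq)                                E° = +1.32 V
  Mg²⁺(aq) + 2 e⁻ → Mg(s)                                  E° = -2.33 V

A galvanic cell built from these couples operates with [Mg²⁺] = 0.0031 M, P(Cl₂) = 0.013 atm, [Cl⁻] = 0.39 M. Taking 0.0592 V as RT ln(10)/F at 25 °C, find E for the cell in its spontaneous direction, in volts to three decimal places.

Cl₂/Cl⁻ is the cathode (higher E°), Mg²⁺/Mg the anode: E°cell = +1.32 − (-2.33) = +3.65 V, n = 2.
Overall: Cl₂(g) + Mg(s) → 2 Cl⁻(aq) + Mg²⁺(aq)
Q = [Cl⁻]^2·[Mg²⁺] / (P(Cl₂)); log Q = -1.440.
E = E° − (0.0592/n) log Q = +3.65 − (0.0592/2)(-1.440) = +3.693 V.

+3.693 V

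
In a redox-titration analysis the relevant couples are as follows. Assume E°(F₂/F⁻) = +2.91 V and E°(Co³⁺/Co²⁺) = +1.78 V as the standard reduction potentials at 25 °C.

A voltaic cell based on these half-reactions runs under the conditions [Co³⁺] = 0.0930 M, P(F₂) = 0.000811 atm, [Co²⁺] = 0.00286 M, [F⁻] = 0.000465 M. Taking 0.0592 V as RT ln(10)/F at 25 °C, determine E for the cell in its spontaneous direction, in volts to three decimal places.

+1.146 V

F₂/F⁻ is the cathode (higher E°), Co³⁺/Co²⁺ the anode: E°cell = +2.91 − (+1.78) = +1.13 V, n = 2.
Overall: F₂(g) + 2 Co²⁺(aq) → 2 F⁻(aq) + 2 Co³⁺(aq)
Q = [F⁻]^2·[Co³⁺]^2 / (P(F₂)·[Co²⁺]^2); log Q = -0.550.
E = E° − (0.0592/n) log Q = +1.13 − (0.0592/2)(-0.550) = +1.146 V.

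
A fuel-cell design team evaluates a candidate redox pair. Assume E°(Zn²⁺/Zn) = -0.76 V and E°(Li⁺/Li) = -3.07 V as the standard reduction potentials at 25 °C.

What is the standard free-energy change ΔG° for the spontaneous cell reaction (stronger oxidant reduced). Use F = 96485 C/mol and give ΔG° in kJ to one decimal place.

Zn²⁺/Zn (E° = -0.76 V) is the cathode; Li⁺/Li (E° = -3.07 V) is the anode, so E°cell = +2.31 V.
Balancing electrons gives n = 2 (lcm of 2 and 1).
ΔG° = −nFE° = −(2)(96485)(+2.31) = -445,761 J = -445.8 kJ.

-445.8 kJ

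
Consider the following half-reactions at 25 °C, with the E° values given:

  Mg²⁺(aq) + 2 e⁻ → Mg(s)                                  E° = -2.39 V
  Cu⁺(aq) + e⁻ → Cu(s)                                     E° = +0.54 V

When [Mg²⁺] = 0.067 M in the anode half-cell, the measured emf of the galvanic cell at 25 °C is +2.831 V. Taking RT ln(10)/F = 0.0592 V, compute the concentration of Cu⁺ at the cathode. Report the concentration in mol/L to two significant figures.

0.0055 M

Cu⁺/Cu is the cathode, Mg²⁺/Mg the anode: E°cell = +2.93 V, n = 2.
Overall reaction: 2 Cu⁺(aq) + Mg(s) → 2 Cu(s) + Mg²⁺(aq); Q = [Mg²⁺]^1/[Cu⁺]^2.
From E = E° − (0.0592/n) log Q: log Q = (E° − E)·n/0.0592 = (+2.93 − (+2.831))·2/0.0592 = 3.3446.
So 2·log[Cu⁺] = 1·log(0.067) − log Q = -1.1739 − (3.3446) = -4.5185; log[Cu⁺] = -4.5185 / 2 = -2.2593; [Cu⁺] = 10^(-2.2593) ≈ 0.0055 M.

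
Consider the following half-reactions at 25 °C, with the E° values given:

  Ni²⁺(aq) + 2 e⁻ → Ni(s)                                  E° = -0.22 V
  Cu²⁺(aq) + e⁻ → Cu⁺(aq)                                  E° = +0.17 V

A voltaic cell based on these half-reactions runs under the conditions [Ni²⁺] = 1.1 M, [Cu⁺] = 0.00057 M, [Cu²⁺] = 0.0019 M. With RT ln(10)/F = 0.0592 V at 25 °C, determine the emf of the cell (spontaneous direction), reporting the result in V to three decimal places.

Cu²⁺/Cu⁺ is the cathode (higher E°), Ni²⁺/Ni the anode: E°cell = +0.17 − (-0.22) = +0.39 V, n = 2.
Overall: 2 Cu²⁺(aq) + Ni(s) → 2 Cu⁺(aq) + Ni²⁺(aq)
Q = [Cu⁺]^2·[Ni²⁺] / ([Cu²⁺]^2); log Q = -1.004.
E = E° − (0.0592/n) log Q = +0.39 − (0.0592/2)(-1.004) = +0.420 V.

+0.420 V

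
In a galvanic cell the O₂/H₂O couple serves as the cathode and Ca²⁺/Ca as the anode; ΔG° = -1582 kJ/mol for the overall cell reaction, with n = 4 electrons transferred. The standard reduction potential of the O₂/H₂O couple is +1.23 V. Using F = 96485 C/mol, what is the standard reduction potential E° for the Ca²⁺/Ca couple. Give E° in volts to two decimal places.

E°cell = −ΔG°/(nF) = −(-1582×10³)/((4)(96485)) = +4.099 V.
Since O₂/H₂O is the cathode and Ca²⁺/Ca the anode, E°cell = E°(O₂/H₂O) − E°(Ca²⁺/Ca).
So E°(Ca²⁺/Ca) = E°(O₂/H₂O) − E°cell = (+1.23) − (+4.099) = -2.87 V.

-2.87 V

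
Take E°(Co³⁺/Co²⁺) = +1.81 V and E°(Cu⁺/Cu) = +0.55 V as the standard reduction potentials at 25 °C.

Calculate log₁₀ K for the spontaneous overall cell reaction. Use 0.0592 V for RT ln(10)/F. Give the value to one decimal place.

21.3

Cathode: Co³⁺/Co²⁺; anode: Cu⁺/Cu. E°cell = +1.26 V, n = 1.
log K = nE°cell / 0.0592 = (1)(+1.26) / 0.0592 = 21.3.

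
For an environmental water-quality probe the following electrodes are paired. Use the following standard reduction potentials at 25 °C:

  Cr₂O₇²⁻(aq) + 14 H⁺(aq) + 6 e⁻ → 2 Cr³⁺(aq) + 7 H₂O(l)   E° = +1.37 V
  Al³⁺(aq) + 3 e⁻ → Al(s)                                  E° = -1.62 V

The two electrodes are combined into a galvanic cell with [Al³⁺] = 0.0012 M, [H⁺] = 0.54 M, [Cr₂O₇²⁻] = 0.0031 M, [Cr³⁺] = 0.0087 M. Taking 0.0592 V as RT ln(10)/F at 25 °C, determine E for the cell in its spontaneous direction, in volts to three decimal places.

Cr₂O₇²⁻/Cr³⁺ is the cathode (higher E°), Al³⁺/Al the anode: E°cell = +1.37 − (-1.62) = +2.99 V, n = 6.
Overall: Cr₂O₇²⁻(aq) + 14 H⁺(aq) + 2 Al(s) → 2 Cr³⁺(aq) + 7 H₂O(l) + 2 Al³⁺(aq)
Q = [Cr³⁺]^2·[Al³⁺]^2 / ([Cr₂O₇²⁻]·[H⁺]^14); log Q = -3.707.
E = E° − (0.0592/n) log Q = +2.99 − (0.0592/6)(-3.707) = +3.027 V.

+3.027 V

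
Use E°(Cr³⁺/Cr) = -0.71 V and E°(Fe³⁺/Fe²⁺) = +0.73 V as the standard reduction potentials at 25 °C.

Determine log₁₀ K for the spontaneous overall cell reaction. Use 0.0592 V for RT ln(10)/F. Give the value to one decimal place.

Cathode: Fe³⁺/Fe²⁺; anode: Cr³⁺/Cr. E°cell = +1.44 V, n = 3.
log K = nE°cell / 0.0592 = (3)(+1.44) / 0.0592 = 73.0.

73.0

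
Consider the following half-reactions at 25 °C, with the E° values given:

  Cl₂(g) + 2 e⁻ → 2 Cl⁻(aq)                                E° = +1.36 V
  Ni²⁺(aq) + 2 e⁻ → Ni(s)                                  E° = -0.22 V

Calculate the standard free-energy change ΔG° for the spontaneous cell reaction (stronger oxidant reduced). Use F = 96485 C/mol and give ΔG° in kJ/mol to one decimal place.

Cl₂/Cl⁻ (E° = +1.36 V) is the cathode; Ni²⁺/Ni (E° = -0.22 V) is the anode, so E°cell = +1.58 V.
Balancing electrons gives n = 2 (lcm of 2 and 2).
ΔG° = −nFE° = −(2)(96485)(+1.58) = -304,893 J = -304.9 kJ/mol.

-304.9 kJ/mol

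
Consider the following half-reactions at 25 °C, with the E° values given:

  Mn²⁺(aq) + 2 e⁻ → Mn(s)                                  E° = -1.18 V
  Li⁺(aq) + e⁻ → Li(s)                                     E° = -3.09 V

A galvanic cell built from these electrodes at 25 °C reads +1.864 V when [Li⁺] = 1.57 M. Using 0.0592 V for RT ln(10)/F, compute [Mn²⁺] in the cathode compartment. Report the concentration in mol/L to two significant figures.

Mn²⁺/Mn is the cathode, Li⁺/Li the anode: E°cell = +1.91 V, n = 2.
Overall reaction: Mn²⁺(aq) + 2 Li(s) → Mn(s) + 2 Li⁺(aq); Q = [Li⁺]^2/[Mn²⁺]^1.
From E = E° − (0.0592/n) log Q: log Q = (E° − E)·n/0.0592 = (+1.91 − (+1.864))·2/0.0592 = 1.5541.
So 1·log[Mn²⁺] = 2·log(1.57) − log Q = 0.3918 − (1.5541) = -1.1623; [Mn²⁺] = 10^(-1.1623) ≈ 0.069 M.

0.069 M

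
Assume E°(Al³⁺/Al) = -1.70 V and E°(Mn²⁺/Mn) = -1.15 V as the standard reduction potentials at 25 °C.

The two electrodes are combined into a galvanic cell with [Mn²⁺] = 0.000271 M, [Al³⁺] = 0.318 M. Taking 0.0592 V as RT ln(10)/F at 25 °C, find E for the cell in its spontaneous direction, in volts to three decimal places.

+0.454 V

Mn²⁺/Mn is the cathode (higher E°), Al³⁺/Al the anode: E°cell = -1.15 − (-1.70) = +0.55 V, n = 6.
Overall: 3 Mn²⁺(aq) + 2 Al(s) → 3 Mn(s) + 2 Al³⁺(aq)
Q = [Al³⁺]^2 / ([Mn²⁺]^3); log Q = 9.706.
E = E° − (0.0592/n) log Q = +0.55 − (0.0592/6)(9.706) = +0.454 V.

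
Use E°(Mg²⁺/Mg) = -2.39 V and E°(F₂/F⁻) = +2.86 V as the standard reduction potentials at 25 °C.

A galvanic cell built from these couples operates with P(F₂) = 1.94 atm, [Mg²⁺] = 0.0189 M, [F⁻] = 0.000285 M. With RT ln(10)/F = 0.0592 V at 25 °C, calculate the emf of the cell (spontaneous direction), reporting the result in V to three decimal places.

F₂/F⁻ is the cathode (higher E°), Mg²⁺/Mg the anode: E°cell = +2.86 − (-2.39) = +5.25 V, n = 2.
Overall: F₂(g) + Mg(s) → 2 F⁻(aq) + Mg²⁺(aq)
Q = [F⁻]^2·[Mg²⁺] / (P(F₂)); log Q = -9.102.
E = E° − (0.0592/n) log Q = +5.25 − (0.0592/2)(-9.102) = +5.519 V.

+5.519 V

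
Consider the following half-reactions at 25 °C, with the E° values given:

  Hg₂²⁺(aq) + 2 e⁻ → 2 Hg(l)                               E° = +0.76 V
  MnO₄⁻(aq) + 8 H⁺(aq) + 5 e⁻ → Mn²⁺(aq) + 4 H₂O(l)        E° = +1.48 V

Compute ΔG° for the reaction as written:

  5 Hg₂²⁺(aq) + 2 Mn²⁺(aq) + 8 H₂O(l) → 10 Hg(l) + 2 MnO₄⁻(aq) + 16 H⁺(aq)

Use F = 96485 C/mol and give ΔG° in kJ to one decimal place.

As written, Hg₂²⁺/Hg is reduced (cathode) and MnO₄⁻/Mn²⁺ is oxidised (anode), so E°cell = (+0.76) − (+1.48) = -0.72 V.
Balancing electrons gives n = 10.
ΔG° = −nFE° = −(10)(96485)(-0.72) = 694,692 J = +694.7 kJ.

+694.7 kJ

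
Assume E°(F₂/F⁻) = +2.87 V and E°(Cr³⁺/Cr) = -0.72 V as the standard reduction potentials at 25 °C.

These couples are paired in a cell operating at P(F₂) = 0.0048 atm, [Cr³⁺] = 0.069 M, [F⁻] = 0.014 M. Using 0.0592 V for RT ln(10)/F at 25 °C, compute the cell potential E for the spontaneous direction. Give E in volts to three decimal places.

F₂/F⁻ is the cathode (higher E°), Cr³⁺/Cr the anode: E°cell = +2.87 − (-0.72) = +3.59 V, n = 6.
Overall: 3 F₂(g) + 2 Cr(s) → 6 F⁻(aq) + 2 Cr³⁺(aq)
Q = [F⁻]^6·[Cr³⁺]^2 / (P(F₂)^3); log Q = -6.489.
E = E° − (0.0592/n) log Q = +3.59 − (0.0592/6)(-6.489) = +3.654 V.

+3.654 V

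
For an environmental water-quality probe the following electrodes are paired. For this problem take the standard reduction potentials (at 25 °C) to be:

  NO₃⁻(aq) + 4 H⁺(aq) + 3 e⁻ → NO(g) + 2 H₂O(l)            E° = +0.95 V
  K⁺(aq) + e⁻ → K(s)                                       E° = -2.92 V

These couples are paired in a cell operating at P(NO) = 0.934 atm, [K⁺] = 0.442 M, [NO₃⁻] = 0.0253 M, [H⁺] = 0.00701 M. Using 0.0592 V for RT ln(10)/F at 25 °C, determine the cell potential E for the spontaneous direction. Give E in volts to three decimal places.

+3.690 V

NO₃⁻/NO is the cathode (higher E°), K⁺/K the anode: E°cell = +0.95 − (-2.92) = +3.87 V, n = 3.
Overall: NO₃⁻(aq) + 4 H⁺(aq) + 3 K(s) → NO(g) + 2 H₂O(l) + 3 K⁺(aq)
Q = P(NO)·[K⁺]^3 / ([NO₃⁻]·[H⁺]^4); log Q = 9.121.
E = E° − (0.0592/n) log Q = +3.87 − (0.0592/3)(9.121) = +3.690 V.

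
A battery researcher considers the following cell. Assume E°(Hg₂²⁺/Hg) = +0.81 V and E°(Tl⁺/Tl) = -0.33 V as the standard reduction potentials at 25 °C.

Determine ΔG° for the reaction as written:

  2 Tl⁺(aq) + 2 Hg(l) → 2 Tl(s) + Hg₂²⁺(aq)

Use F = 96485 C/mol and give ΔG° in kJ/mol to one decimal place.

As written, Tl⁺/Tl is reduced (cathode) and Hg₂²⁺/Hg is oxidised (anode), so E°cell = (-0.33) − (+0.81) = -1.14 V.
Balancing electrons gives n = 2.
ΔG° = −nFE° = −(2)(96485)(-1.14) = 219,986 J = +220.0 kJ/mol.

+220.0 kJ/mol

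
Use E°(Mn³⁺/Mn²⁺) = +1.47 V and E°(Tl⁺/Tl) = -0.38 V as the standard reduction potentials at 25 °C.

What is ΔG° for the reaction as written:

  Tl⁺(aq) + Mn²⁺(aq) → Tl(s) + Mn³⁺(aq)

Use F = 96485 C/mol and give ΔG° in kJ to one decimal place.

As written, Tl⁺/Tl is reduced (cathode) and Mn³⁺/Mn²⁺ is oxidised (anode), so E°cell = (-0.38) − (+1.47) = -1.85 V.
Balancing electrons gives n = 1.
ΔG° = −nFE° = −(1)(96485)(-1.85) = 178,497 J = +178.5 kJ.

+178.5 kJ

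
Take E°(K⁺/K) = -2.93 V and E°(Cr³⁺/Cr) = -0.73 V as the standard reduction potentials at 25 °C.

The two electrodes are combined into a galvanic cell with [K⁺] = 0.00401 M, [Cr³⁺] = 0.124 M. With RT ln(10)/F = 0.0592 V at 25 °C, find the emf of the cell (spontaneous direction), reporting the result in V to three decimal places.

+2.324 V

Cr³⁺/Cr is the cathode (higher E°), K⁺/K the anode: E°cell = -0.73 − (-2.93) = +2.20 V, n = 3.
Overall: Cr³⁺(aq) + 3 K(s) → Cr(s) + 3 K⁺(aq)
Q = [K⁺]^3 / ([Cr³⁺]); log Q = -6.284.
E = E° − (0.0592/n) log Q = +2.20 − (0.0592/3)(-6.284) = +2.324 V.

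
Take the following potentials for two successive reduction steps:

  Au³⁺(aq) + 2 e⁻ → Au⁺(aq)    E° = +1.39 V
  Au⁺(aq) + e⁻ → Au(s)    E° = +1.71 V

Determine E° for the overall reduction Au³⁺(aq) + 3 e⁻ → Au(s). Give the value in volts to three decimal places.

Standard free energies of sequential steps add: ΔG°₃ = ΔG°₁ + ΔG°₂, so n₃E°₃ = n₁E°₁ + n₂E°₂.
E°₃ = (2×+1.39 + 1×+1.71) / 3 = (+4.490) / 3 = +1.497 V.
Simply averaging or adding the two E° values would be wrong; the electron-weighted sum is required.

+1.497 V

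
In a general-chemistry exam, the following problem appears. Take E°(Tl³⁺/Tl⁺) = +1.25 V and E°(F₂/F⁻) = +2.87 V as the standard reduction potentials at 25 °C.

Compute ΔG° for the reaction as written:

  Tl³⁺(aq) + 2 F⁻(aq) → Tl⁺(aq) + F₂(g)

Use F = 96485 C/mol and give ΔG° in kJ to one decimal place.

+312.6 kJ

As written, Tl³⁺/Tl⁺ is reduced (cathode) and F₂/F⁻ is oxidised (anode), so E°cell = (+1.25) − (+2.87) = -1.62 V.
Balancing electrons gives n = 2.
ΔG° = −nFE° = −(2)(96485)(-1.62) = 312,611 J = +312.6 kJ.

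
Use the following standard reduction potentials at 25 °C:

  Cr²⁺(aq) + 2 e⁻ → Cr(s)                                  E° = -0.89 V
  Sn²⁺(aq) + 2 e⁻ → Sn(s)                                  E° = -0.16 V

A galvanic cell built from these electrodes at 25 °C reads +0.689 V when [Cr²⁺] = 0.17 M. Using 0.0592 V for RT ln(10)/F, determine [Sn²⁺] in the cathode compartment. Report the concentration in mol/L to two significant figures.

0.0070 M

Sn²⁺/Sn is the cathode, Cr²⁺/Cr the anode: E°cell = +0.73 V, n = 2.
Overall reaction: Sn²⁺(aq) + Cr(s) → Sn(s) + Cr²⁺(aq); Q = [Cr²⁺]^1/[Sn²⁺]^1.
From E = E° − (0.0592/n) log Q: log Q = (E° − E)·n/0.0592 = (+0.73 − (+0.689))·2/0.0592 = 1.3851.
So 1·log[Sn²⁺] = 1·log(0.17) − log Q = -0.7696 − (1.3851) = -2.1547; [Sn²⁺] = 10^(-2.1547) ≈ 0.0070 M.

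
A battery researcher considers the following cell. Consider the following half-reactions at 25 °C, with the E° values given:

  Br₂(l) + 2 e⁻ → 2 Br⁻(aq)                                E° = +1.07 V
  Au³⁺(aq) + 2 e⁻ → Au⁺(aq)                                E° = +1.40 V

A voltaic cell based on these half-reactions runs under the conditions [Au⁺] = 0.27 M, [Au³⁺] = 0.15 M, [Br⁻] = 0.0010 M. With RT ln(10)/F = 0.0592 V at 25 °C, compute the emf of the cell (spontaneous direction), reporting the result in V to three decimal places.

Au³⁺/Au⁺ is the cathode (higher E°), Br₂/Br⁻ the anode: E°cell = +1.40 − (+1.07) = +0.33 V, n = 2.
Overall: Au³⁺(aq) + 2 Br⁻(aq) → Au⁺(aq) + Br₂(l)
Q = [Au⁺] / ([Au³⁺]·[Br⁻]^2); log Q = 6.255.
E = E° − (0.0592/n) log Q = +0.33 − (0.0592/2)(6.255) = +0.145 V.

+0.145 V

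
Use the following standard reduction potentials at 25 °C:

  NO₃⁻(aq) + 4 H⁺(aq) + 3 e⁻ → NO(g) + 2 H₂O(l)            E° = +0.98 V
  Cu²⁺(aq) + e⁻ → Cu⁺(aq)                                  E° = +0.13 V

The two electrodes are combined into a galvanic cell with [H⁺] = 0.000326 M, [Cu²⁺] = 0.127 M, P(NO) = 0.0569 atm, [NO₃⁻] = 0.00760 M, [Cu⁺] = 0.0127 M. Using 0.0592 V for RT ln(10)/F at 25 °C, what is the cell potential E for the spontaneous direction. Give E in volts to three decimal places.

NO₃⁻/NO is the cathode (higher E°), Cu²⁺/Cu⁺ the anode: E°cell = +0.98 − (+0.13) = +0.85 V, n = 3.
Overall: NO₃⁻(aq) + 4 H⁺(aq) + 3 Cu⁺(aq) → NO(g) + 2 H₂O(l) + 3 Cu²⁺(aq)
Q = P(NO)·[Cu²⁺]^3 / ([NO₃⁻]·[H⁺]^4·[Cu⁺]^3); log Q = 17.821.
E = E° − (0.0592/n) log Q = +0.85 − (0.0592/3)(17.821) = +0.498 V.

+0.498 V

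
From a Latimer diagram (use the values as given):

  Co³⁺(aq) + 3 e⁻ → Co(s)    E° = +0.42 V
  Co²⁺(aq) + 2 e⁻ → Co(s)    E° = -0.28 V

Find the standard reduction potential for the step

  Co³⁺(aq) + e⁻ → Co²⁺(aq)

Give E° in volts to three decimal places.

+1.820 V

Sequential free energies add, so n₃E°₃ = n₁E°₁ + n₂E°₂.
With n₃ = 3, and the known step contributing 2×(-0.28) V, the unknown satisfies 1·E° = 3×(+0.42) − 2×(-0.28) = +1.820.
E° = +1.820 / 1 = +1.820 V.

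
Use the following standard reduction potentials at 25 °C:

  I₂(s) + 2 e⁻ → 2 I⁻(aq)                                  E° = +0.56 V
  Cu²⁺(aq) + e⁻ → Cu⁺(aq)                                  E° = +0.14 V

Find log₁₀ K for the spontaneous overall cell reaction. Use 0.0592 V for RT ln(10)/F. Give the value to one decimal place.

14.2

Cathode: I₂/I⁻; anode: Cu²⁺/Cu⁺. E°cell = +0.42 V, n = 2.
log K = nE°cell / 0.0592 = (2)(+0.42) / 0.0592 = 14.2.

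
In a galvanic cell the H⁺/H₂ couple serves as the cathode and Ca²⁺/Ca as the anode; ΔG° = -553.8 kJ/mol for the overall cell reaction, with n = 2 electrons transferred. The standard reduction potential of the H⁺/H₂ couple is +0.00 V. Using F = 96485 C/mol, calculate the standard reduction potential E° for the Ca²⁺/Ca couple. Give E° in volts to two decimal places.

-2.87 V

E°cell = −ΔG°/(nF) = −(-553.8×10³)/((2)(96485)) = +2.870 V.
Since H⁺/H₂ is the cathode and Ca²⁺/Ca the anode, E°cell = E°(H⁺/H₂) − E°(Ca²⁺/Ca).
So E°(Ca²⁺/Ca) = E°(H⁺/H₂) − E°cell = (+0.00) − (+2.870) = -2.87 V.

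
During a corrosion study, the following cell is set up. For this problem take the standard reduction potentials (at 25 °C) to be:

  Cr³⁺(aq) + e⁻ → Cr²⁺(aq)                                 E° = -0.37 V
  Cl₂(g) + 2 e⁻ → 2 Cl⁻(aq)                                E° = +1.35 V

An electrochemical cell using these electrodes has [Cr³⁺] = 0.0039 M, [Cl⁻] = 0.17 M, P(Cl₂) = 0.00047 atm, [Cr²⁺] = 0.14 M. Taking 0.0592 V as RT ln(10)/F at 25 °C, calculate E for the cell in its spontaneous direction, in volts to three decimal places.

+1.759 V

Cl₂/Cl⁻ is the cathode (higher E°), Cr³⁺/Cr²⁺ the anode: E°cell = +1.35 − (-0.37) = +1.72 V, n = 2.
Overall: Cl₂(g) + 2 Cr²⁺(aq) → 2 Cl⁻(aq) + 2 Cr³⁺(aq)
Q = [Cl⁻]^2·[Cr³⁺]^2 / (P(Cl₂)·[Cr²⁺]^2); log Q = -1.321.
E = E° − (0.0592/n) log Q = +1.72 − (0.0592/2)(-1.321) = +1.759 V.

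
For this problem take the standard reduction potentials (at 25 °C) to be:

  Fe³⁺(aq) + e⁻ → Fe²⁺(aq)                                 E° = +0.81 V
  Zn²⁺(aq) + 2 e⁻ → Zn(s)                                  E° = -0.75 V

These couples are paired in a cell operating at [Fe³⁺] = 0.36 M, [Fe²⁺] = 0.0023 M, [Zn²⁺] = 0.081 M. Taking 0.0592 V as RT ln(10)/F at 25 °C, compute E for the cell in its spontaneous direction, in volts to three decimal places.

Fe³⁺/Fe²⁺ is the cathode (higher E°), Zn²⁺/Zn the anode: E°cell = +0.81 − (-0.75) = +1.56 V, n = 2.
Overall: 2 Fe³⁺(aq) + Zn(s) → 2 Fe²⁺(aq) + Zn²⁺(aq)
Q = [Fe²⁺]^2·[Zn²⁺] / ([Fe³⁺]^2); log Q = -5.481.
E = E° − (0.0592/n) log Q = +1.56 − (0.0592/2)(-5.481) = +1.722 V.

+1.722 V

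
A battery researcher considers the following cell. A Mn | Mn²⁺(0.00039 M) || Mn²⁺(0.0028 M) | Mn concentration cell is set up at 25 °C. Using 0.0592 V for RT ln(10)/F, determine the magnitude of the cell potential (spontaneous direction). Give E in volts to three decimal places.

+0.025 V

For a concentration cell E°cell = 0. The 0.0028 M side is the cathode (reduction is favoured where [Mn²⁺] is higher).
With n = 2, E = −(0.0592/2) log([Mn²⁺]ₐₙ/[Mn²⁺]꜀ₐₜ) = −(0.0592/2) log(0.00039/0.0028) = −(0.0592/2)(-0.856) = +0.025 V.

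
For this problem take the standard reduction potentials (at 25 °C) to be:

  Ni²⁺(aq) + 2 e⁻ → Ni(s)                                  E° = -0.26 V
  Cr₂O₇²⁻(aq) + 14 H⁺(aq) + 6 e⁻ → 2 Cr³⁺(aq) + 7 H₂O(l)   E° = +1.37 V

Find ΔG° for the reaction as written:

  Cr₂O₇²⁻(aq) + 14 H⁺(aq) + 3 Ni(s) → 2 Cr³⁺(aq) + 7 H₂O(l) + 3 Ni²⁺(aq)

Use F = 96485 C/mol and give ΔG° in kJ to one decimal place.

As written, Cr₂O₇²⁻/Cr³⁺ is reduced (cathode) and Ni²⁺/Ni is oxidised (anode), so E°cell = (+1.37) − (-0.26) = +1.63 V.
Balancing electrons gives n = 6.
ΔG° = −nFE° = −(6)(96485)(+1.63) = -943,623 J = -943.6 kJ.

-943.6 kJ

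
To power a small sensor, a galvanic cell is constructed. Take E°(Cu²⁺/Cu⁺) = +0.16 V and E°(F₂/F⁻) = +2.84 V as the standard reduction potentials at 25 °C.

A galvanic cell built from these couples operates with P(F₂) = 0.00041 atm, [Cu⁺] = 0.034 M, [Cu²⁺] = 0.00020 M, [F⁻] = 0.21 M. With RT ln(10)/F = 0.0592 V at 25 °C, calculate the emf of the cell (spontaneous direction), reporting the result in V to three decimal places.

+2.752 V

F₂/F⁻ is the cathode (higher E°), Cu²⁺/Cu⁺ the anode: E°cell = +2.84 − (+0.16) = +2.68 V, n = 2.
Overall: F₂(g) + 2 Cu⁺(aq) → 2 F⁻(aq) + 2 Cu²⁺(aq)
Q = [F⁻]^2·[Cu²⁺]^2 / (P(F₂)·[Cu⁺]^2); log Q = -2.429.
E = E° − (0.0592/n) log Q = +2.68 − (0.0592/2)(-2.429) = +2.752 V.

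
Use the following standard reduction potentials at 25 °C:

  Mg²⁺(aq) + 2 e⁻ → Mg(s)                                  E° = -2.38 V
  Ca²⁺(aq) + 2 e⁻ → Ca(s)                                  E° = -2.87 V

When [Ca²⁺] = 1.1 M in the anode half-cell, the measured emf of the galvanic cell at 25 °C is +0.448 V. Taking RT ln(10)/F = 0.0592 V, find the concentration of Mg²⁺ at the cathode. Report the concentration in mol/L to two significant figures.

Mg²⁺/Mg is the cathode, Ca²⁺/Ca the anode: E°cell = +0.49 V, n = 2.
Overall reaction: Mg²⁺(aq) + Ca(s) → Mg(s) + Ca²⁺(aq); Q = [Ca²⁺]^1/[Mg²⁺]^1.
From E = E° − (0.0592/n) log Q: log Q = (E° − E)·n/0.0592 = (+0.49 − (+0.448))·2/0.0592 = 1.4189.
So 1·log[Mg²⁺] = 1·log(1.1) − log Q = 0.0414 − (1.4189) = -1.3775; [Mg²⁺] = 10^(-1.3775) ≈ 0.042 M.

0.042 M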